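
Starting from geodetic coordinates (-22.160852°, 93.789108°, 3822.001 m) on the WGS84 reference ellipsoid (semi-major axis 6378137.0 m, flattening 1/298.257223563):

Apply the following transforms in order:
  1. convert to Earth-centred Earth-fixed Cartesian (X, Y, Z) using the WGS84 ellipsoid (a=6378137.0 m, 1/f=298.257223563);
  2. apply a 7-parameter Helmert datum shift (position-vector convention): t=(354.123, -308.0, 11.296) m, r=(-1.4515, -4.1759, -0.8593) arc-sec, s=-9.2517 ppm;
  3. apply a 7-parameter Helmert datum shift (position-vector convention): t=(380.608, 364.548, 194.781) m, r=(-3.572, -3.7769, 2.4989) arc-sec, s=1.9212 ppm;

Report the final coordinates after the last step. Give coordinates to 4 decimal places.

start: φ=-22.160852°, λ=93.789108°, h=3822.001 m
→ ECEF (a=6378137.000, f=1/298.257223563): X=-390777.7486, Y=5900403.3327, Z=-2392359.6036
→ Helmert 7p (PV): X=-390346.9957, Y=5900025.5368, Z=-2392375.6067
→ Helmert 7p (PV): X=-389994.8100, Y=5900355.2607, Z=-2392294.7437

X=-389994.8100 m, Y=5900355.2607 m, Z=-2392294.7437 m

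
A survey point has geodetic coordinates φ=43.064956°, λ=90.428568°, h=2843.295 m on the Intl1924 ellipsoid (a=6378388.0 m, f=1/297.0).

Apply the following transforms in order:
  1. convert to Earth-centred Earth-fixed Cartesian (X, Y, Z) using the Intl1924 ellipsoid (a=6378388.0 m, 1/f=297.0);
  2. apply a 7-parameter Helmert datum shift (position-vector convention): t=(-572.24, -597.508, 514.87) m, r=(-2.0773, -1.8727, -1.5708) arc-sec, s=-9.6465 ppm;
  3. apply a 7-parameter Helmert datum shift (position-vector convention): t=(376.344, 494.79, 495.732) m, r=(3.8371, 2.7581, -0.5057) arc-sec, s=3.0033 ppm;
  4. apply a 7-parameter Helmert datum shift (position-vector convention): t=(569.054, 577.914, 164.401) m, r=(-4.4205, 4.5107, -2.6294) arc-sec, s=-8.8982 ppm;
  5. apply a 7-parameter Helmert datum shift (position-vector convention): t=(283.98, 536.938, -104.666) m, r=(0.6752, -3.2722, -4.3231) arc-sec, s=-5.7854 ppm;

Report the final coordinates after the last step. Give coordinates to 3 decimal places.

start: φ=43.064956°, λ=90.428568°, h=2843.295 m
→ ECEF (a=6378388.000, f=1/297.0): X=-34925.8320, Y=4669190.0687, Z=4334793.7963
→ Helmert 7p (PV): X=-35501.5331, Y=4668591.4408, Z=4335219.5105
→ Helmert 7p (PV): X=-35055.8805, Y=4669019.6916, Z=4335815.5863
→ Helmert 7p (PV): X=-34332.1790, Y=4669649.4274, Z=4335842.1112
→ Helmert 7p (PV): X=-34018.9135, Y=4670145.8761, Z=4335727.1018

X=-34018.914 m, Y=4670145.876 m, Z=4335727.102 m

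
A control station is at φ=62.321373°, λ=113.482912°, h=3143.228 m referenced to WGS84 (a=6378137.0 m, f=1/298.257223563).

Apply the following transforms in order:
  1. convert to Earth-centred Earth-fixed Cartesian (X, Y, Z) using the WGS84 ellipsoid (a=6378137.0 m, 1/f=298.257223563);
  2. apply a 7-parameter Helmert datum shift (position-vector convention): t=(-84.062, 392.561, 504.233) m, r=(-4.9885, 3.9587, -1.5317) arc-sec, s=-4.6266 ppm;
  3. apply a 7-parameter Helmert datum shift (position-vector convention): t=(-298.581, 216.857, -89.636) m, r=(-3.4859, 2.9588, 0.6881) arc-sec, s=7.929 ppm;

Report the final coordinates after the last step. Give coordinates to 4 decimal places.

start: φ=62.321373°, λ=113.482912°, h=3143.228 m
→ ECEF (a=6378137.000, f=1/298.257223563): X=-1184264.2764, Y=2725844.2493, Z=5628024.7895
→ Helmert 7p (PV): X=-1184214.6032, Y=2726369.1058, Z=5628459.7885
→ Helmert 7p (PV): X=-1184450.9301, Y=2726698.7520, Z=5628385.6915

X=-1184450.9301 m, Y=2726698.7520 m, Z=5628385.6915 m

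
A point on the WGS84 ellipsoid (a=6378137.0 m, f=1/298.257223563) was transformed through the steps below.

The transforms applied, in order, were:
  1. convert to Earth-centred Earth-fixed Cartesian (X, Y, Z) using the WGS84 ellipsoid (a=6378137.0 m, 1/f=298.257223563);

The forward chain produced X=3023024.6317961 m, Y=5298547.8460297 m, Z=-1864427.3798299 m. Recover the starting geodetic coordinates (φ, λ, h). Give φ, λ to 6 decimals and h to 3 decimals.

start: X=3023024.6318, Y=5298547.8460, Z=-1864427.3798 m
→ geod (Bowring, a=6378137.000): φ=-17.10257200°, λ=60.29358500°, h=2520.8370 m

φ=-17.102572°, λ=60.293585°, h=2520.837 m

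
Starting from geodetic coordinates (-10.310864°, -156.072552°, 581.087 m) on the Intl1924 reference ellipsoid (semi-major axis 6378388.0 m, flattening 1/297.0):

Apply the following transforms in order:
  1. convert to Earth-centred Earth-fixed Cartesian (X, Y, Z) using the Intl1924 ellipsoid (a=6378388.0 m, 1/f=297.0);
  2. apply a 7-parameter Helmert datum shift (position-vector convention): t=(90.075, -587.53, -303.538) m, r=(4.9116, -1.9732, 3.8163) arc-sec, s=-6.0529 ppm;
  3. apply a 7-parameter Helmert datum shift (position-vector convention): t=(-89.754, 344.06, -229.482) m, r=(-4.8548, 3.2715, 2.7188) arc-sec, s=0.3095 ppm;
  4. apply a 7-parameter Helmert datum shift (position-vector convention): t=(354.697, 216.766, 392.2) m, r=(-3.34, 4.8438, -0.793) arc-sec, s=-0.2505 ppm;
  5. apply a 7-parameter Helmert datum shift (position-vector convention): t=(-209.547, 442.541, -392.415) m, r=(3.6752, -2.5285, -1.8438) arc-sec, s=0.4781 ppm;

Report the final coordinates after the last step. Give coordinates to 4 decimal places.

X=-5737011.1912 m, Y=-2545349.7147 m, Z=-1134642.2427 m

start: φ=-10.310864°, λ=-156.072552°, h=581.087 m
→ ECEF (a=6378388.000, f=1/297.0): X=-5737216.5352, Y=-2545673.2977, Z=-1134210.9565
→ Helmert 7p (PV): X=-5737033.7836, Y=-2546324.5602, Z=-1134623.1306
→ Helmert 7p (PV): X=-5737109.7457, Y=-2546083.6141, Z=-1134702.0383
→ Helmert 7p (PV): X=-5736790.0468, Y=-2545862.5276, Z=-1134133.5990
→ Helmert 7p (PV): X=-5737011.1912, Y=-2545349.7147, Z=-1134642.2427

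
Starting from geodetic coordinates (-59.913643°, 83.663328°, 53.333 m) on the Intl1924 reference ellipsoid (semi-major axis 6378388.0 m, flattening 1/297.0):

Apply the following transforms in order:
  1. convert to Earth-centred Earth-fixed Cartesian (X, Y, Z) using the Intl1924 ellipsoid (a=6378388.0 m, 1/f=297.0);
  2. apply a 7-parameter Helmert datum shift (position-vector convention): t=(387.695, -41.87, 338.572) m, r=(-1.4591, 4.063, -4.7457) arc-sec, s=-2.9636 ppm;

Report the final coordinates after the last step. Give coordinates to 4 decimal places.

X=354157.4958 m, Y=3185937.1215 m, Z=-5495499.3085 m

start: φ=-59.913643°, λ=83.663328°, h=53.333 m
→ ECEF (a=6378388.000, f=1/297.0): X=353805.8022, Y=3186035.4508, Z=-5495824.6610
→ Helmert 7p (PV): X=354157.4958, Y=3185937.1215, Z=-5495499.3085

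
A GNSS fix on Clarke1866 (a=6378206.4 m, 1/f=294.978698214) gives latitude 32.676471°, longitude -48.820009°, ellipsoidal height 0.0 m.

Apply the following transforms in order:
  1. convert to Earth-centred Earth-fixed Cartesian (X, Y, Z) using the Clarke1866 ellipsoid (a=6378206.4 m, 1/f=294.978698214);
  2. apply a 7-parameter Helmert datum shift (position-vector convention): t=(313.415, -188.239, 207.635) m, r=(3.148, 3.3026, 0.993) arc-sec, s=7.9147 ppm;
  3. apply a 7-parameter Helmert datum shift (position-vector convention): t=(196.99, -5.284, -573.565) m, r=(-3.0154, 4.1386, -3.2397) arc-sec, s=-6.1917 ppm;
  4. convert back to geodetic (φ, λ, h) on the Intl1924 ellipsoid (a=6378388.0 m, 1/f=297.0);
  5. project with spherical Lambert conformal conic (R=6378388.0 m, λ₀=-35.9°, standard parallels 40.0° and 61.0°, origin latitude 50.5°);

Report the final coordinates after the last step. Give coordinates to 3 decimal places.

E=-1239919.944 m, N=-1874562.717 m

start: φ=32.676471°, λ=-48.820009°, h=0.000 m
→ ECEF (a=6378206.400, f=1/294.978698214): X=3538416.5202, Y=-4044749.8340, Z=3423630.5901
→ Helmert 7p (PV): X=3538832.2308, Y=-4045005.3028, Z=3423746.9353
→ Helmert 7p (PV): X=3539012.4723, Y=-4044991.0720, Z=3423140.3009
→ geod (Bowring, a=6378388.000): φ=32.66875621°, λ=-48.81692064°, h=-5.7354 m
→ lcc (R=6378388.0, λ₀=-35.9°): E=-1239919.9441, N=-1874562.7171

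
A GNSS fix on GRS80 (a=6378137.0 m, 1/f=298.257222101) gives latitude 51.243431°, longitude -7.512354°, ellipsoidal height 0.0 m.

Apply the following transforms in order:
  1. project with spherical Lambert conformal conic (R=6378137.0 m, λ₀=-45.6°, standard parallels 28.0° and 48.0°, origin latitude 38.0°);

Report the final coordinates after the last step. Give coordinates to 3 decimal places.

E=2612465.860 m, N=2009931.718 m

start: φ=51.243431°, λ=-7.512354°, h=0.000 m
→ lcc (R=6378137.0, λ₀=-45.6°): E=2612465.8603, N=2009931.7182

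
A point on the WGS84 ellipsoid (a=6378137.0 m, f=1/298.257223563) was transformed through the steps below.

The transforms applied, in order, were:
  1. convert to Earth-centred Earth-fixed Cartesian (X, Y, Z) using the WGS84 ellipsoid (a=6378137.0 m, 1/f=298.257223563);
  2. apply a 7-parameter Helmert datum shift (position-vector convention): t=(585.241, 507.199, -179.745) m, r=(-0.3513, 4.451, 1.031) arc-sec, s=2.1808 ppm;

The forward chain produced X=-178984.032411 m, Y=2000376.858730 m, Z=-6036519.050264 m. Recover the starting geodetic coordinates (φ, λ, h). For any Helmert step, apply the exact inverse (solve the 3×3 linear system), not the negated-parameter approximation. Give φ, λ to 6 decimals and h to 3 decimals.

φ=-71.715837°, λ=95.126842°, h=2647.098 m

start: X=-178984.0324, Y=2000376.8587, Z=-6036519.0503 m
→ Helmert⁻¹: X=-179428.6273, Y=1999876.4761, Z=-6036326.6071
→ geod (Bowring, a=6378137.000): φ=-71.71583700°, λ=95.12684200°, h=2647.0980 m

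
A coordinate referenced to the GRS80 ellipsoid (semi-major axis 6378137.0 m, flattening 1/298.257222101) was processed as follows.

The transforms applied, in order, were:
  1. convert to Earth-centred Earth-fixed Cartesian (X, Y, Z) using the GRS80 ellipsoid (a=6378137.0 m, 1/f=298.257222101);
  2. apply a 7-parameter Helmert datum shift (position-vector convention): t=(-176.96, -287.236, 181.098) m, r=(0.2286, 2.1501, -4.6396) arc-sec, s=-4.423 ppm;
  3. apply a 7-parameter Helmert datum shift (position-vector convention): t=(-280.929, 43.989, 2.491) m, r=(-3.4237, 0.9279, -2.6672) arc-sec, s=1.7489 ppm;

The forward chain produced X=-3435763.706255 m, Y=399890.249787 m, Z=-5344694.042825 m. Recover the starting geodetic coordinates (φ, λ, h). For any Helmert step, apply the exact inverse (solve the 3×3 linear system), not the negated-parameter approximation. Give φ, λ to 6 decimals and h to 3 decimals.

start: X=-3435763.7063, Y=399890.2498, Z=-5344694.0428 m
→ Helmert⁻¹: X=-3435457.8963, Y=399889.8521, Z=-5344696.0036
→ Helmert⁻¹: X=-3435249.4147, Y=400095.6638, Z=-5344936.9945
→ geod (Bowring, a=6378137.000): φ=-57.27009500°, λ=173.35682100°, h=3226.8800 m

φ=-57.270095°, λ=173.356821°, h=3226.880 m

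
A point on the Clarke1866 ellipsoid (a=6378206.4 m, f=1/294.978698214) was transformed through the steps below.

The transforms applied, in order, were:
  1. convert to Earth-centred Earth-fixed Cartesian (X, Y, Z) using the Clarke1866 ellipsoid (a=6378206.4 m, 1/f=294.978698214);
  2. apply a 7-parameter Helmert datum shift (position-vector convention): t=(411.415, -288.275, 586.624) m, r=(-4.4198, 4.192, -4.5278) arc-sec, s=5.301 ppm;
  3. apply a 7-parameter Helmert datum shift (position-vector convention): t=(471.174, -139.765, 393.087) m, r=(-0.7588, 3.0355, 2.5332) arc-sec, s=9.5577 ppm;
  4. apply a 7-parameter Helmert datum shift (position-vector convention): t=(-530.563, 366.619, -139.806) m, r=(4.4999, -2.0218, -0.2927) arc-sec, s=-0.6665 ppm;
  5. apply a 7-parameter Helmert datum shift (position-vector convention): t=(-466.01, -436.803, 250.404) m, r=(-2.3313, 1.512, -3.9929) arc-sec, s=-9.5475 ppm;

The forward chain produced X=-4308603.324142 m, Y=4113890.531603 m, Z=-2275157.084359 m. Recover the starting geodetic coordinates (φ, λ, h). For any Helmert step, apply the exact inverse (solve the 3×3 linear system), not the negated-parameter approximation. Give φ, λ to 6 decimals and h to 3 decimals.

start: X=-4308603.3241, Y=4113890.5316, Z=-2275157.0844 m
→ Helmert⁻¹: X=-4308241.4121, Y=4114308.9348, Z=-2275414.2923
→ Helmert⁻¹: X=-4307741.8607, Y=4113889.3061, Z=-2275323.5276
→ Helmert⁻¹: X=-4308087.8415, Y=4114051.0317, Z=-2275743.1296
→ Helmert⁻¹: X=-4308520.4688, Y=4114271.6951, Z=-2276317.0908
→ geod (Bowring, a=6378206.400): φ=-21.04185200°, λ=136.32113700°, h=2036.5410 m

φ=-21.041852°, λ=136.321137°, h=2036.541 m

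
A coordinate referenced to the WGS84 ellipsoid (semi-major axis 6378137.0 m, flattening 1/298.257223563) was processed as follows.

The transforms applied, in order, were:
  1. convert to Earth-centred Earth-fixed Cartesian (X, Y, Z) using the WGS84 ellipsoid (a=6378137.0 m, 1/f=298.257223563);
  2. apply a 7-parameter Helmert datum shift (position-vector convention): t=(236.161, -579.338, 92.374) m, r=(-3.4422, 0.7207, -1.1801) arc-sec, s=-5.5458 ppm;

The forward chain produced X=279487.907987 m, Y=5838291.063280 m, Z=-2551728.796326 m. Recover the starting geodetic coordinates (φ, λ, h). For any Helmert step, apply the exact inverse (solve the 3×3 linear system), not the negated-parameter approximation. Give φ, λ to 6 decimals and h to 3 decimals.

start: X=279487.9080, Y=5838291.0633, Z=-2551728.7963 m
→ Helmert⁻¹: X=279228.8053, Y=5838946.9643, Z=-2551736.9048
→ geod (Bowring, a=6378137.000): φ=-23.72363800°, λ=87.26210000°, h=3593.9590 m

φ=-23.723638°, λ=87.262100°, h=3593.959 m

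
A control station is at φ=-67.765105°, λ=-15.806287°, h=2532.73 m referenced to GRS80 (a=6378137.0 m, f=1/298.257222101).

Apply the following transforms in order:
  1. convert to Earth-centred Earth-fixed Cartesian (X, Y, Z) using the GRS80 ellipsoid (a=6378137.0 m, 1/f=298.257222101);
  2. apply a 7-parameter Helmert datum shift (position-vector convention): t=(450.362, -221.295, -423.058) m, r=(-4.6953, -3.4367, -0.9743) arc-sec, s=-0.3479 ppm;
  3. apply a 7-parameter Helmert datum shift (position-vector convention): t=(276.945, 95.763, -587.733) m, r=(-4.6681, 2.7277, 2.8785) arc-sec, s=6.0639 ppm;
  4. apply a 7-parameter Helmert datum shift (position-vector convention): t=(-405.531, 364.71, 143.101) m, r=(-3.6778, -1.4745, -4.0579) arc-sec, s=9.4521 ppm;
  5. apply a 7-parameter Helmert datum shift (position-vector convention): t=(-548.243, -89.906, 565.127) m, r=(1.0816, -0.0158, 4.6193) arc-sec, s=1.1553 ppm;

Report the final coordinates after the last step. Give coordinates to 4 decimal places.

X=2329749.9355 m, Y=-659737.0607 m, Z=-5883908.9138 m

start: φ=-67.765105°, λ=-15.806287°, h=2532.730 m
→ ECEF (a=6378137.000, f=1/298.257222101): X=2329867.7386, Y=-659562.2489, Z=-5883573.3955
→ Helmert 7p (PV): X=2330412.2043, Y=-659928.2501, Z=-5883940.5734
→ Helmert 7p (PV): X=2330634.6790, Y=-659937.1306, Z=-5884579.8689
→ Helmert 7p (PV): X=2330280.2609, Y=-659729.4359, Z=-5884463.9615
→ Helmert 7p (PV): X=2329749.9355, Y=-659737.0607, Z=-5883908.9138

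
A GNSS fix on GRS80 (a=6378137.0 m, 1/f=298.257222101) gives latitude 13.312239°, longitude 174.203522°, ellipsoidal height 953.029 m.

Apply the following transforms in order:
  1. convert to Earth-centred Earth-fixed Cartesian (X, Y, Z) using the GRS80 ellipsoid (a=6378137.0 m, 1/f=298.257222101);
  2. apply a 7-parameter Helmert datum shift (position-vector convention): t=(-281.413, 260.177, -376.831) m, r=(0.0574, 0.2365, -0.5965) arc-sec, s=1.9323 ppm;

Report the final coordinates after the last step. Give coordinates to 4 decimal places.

start: φ=13.312239°, λ=174.203522°, h=953.029 m
→ ECEF (a=6378137.000, f=1/298.257222101): X=-6177037.7756, Y=627056.9955, Z=1459261.5314
→ Helmert 7p (PV): X=-6177327.6379, Y=627335.8416, Z=1458894.7772

X=-6177327.6379 m, Y=627335.8416 m, Z=1458894.7772 m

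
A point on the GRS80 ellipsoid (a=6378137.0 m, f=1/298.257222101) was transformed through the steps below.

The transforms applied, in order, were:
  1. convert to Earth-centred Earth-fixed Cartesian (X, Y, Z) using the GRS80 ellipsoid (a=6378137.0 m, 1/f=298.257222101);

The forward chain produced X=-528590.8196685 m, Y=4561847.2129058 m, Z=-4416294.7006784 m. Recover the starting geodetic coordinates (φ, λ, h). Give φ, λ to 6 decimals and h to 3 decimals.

start: X=-528590.8197, Y=4561847.2129, Z=-4416294.7007 m
→ geod (Bowring, a=6378137.000): φ=-44.07249000°, λ=96.60950700°, h=3468.6060 m

φ=-44.072490°, λ=96.609507°, h=3468.606 m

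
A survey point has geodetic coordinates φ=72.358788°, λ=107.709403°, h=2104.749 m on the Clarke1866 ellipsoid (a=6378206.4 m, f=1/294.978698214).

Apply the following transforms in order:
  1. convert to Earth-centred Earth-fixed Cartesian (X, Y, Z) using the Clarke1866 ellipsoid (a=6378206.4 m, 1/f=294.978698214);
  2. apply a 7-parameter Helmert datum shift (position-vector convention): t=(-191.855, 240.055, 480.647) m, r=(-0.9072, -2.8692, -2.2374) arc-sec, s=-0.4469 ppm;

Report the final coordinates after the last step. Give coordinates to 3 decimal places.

X=-590248.311 m, Y=1847916.132 m, Z=6058224.856 m

start: φ=72.358788°, λ=107.709403°, h=2104.749 m
→ ECEF (a=6378206.400, f=1/294.978698214): X=-589992.4961, Y=1847643.8599, Z=6057763.2493
→ Helmert 7p (PV): X=-590248.3107, Y=1847916.1323, Z=6058224.8558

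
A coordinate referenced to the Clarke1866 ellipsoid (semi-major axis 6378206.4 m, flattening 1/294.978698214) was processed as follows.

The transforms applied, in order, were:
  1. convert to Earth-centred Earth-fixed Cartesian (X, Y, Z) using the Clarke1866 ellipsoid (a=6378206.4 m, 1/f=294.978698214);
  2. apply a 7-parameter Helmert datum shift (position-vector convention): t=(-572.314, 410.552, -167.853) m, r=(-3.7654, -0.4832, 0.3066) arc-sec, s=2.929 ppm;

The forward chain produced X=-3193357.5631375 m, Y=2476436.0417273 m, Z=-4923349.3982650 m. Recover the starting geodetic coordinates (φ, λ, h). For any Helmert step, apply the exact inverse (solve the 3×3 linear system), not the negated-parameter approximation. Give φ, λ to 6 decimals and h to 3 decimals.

start: X=-3193357.5631, Y=2476436.0417, Z=-4923349.3983 m
→ Helmert⁻¹: X=-3192783.7499, Y=2476112.8557, Z=-4923114.4440
→ geod (Bowring, a=6378206.400): φ=-50.81472200°, λ=142.20520000°, h=3575.1720 m

φ=-50.814722°, λ=142.205200°, h=3575.172 m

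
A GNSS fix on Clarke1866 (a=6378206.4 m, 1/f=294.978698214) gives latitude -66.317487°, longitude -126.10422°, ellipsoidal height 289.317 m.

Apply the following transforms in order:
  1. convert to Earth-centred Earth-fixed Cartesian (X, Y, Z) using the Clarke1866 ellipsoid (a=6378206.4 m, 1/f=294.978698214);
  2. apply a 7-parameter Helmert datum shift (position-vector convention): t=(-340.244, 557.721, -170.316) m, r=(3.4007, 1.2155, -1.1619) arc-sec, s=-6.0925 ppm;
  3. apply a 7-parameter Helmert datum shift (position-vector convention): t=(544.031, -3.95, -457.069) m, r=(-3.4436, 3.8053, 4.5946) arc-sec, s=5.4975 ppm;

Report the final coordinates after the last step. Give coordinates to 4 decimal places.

start: φ=-66.317487°, λ=-126.104220°, h=289.317 m
→ ECEF (a=6378206.400, f=1/294.978698214): X=-1513999.9182, Y=-2075890.9375, Z=-5818332.9479
→ Helmert 7p (PV): X=-1514376.9184, Y=-2075216.1141, Z=-5818493.1190
→ Helmert 7p (PV): X=-1513902.3302, Y=-2075362.3465, Z=-5818919.5909

X=-1513902.3302 m, Y=-2075362.3465 m, Z=-5818919.5909 m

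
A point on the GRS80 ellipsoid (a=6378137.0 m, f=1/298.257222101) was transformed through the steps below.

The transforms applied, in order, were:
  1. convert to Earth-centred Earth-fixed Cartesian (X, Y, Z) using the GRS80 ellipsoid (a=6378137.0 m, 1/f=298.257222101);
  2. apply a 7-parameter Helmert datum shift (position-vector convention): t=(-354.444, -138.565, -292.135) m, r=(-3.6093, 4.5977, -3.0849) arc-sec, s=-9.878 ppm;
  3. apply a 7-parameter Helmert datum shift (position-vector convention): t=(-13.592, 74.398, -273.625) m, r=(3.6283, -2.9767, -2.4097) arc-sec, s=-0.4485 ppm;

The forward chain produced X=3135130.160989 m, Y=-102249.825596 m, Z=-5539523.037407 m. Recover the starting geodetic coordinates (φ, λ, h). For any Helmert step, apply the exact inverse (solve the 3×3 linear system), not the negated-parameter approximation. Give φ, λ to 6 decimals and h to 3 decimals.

φ=-60.637786°, λ=-1.865062°, h=3815.800 m

start: X=3135130.1610, Y=-102249.8256, Z=-5539523.0374 m
→ Helmert⁻¹: X=3135066.4152, Y=-102385.0828, Z=-5539295.3393
→ Helmert⁻¹: X=3135576.8238, Y=-102103.7088, Z=-5538989.8129
→ geod (Bowring, a=6378137.000): φ=-60.63778600°, λ=-1.86506200°, h=3815.8000 m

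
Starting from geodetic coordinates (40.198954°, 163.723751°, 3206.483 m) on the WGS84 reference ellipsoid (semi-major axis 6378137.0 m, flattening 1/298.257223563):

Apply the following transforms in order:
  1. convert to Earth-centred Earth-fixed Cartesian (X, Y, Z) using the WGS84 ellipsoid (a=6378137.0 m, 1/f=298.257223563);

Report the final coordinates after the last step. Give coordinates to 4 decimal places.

start: φ=40.198954°, λ=163.723751°, h=3206.483 m
→ ECEF (a=6378137.000, f=1/298.257223563): X=-4685307.4750, Y=1367971.7481, Z=4096953.3026

X=-4685307.4750 m, Y=1367971.7481 m, Z=4096953.3026 m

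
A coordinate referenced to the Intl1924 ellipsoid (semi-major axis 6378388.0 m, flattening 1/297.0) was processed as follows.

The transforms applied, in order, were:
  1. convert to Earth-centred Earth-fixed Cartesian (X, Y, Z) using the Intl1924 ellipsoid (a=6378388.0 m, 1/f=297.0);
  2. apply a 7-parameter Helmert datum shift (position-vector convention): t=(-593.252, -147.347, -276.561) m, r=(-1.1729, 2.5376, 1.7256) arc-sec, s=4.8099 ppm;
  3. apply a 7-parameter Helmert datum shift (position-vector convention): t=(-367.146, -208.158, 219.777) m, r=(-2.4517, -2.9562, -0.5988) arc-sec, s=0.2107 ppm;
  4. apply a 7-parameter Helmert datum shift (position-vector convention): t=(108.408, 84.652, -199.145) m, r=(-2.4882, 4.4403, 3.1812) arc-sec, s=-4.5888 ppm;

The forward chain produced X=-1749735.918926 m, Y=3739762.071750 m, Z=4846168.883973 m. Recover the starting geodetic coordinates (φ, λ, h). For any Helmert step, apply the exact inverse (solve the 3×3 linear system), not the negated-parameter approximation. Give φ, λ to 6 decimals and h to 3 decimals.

φ=49.763605°, λ=115.062186°, h=733.872 m

start: X=-1749735.9189, Y=3739762.0717, Z=4846168.8840 m
→ Helmert⁻¹: X=-1749899.0095, Y=3739663.1062, Z=4846397.7098
→ Helmert⁻¹: X=-1749472.8951, Y=3739807.7941, Z=4846246.4372
→ Helmert⁻¹: X=-1748899.5679, Y=3739924.2245, Z=4846499.4376
→ geod (Bowring, a=6378388.000): φ=49.76360500°, λ=115.06218600°, h=733.8720 m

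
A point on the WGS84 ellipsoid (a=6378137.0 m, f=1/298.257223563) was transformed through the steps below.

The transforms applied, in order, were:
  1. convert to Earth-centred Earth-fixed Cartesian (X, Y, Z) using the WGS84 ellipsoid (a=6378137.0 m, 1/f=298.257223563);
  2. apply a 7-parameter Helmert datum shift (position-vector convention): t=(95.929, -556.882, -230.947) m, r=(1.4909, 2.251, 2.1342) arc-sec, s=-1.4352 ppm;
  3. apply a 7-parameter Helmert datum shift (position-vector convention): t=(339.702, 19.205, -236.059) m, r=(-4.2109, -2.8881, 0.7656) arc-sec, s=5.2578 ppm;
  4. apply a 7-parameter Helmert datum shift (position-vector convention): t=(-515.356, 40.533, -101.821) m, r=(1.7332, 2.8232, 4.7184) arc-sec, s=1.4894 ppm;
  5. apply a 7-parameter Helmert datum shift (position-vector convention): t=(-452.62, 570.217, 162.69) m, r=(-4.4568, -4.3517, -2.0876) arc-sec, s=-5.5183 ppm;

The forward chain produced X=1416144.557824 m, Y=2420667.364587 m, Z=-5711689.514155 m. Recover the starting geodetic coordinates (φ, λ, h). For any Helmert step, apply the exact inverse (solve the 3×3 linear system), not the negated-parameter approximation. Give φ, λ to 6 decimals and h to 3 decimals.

start: X=1416144.5578, Y=2420667.3646, Z=-5711689.5142 m
→ Helmert⁻¹: X=1416459.9930, Y=2420248.2556, Z=-5711861.3133
→ Helmert⁻¹: X=1417106.7782, Y=2420123.7064, Z=-5711751.9247
→ Helmert⁻¹: X=1416688.6391, Y=2420203.1181, Z=-5711456.2637
→ Helmert⁻¹: X=1416682.1176, Y=2420707.5348, Z=-5711235.5500
→ geod (Bowring, a=6378137.000): φ=-63.99629200°, λ=59.66234700°, h=1893.5200 m

φ=-63.996292°, λ=59.662347°, h=1893.520 m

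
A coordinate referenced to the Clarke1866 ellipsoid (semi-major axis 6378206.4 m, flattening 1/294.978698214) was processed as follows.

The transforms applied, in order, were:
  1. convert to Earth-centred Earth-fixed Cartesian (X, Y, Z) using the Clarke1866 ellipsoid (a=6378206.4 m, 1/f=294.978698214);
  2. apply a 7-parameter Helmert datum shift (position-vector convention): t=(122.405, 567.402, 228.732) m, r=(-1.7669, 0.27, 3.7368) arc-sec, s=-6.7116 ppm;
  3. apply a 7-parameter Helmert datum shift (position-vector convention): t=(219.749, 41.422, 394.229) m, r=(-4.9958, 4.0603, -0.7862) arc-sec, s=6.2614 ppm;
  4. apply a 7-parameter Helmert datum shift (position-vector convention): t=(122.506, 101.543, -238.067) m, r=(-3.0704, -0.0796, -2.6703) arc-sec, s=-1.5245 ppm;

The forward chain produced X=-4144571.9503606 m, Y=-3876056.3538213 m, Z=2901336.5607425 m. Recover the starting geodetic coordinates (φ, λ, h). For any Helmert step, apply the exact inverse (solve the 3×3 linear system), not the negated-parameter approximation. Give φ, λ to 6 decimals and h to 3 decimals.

φ=27.228711°, λ=-136.914876°, h=168.629 m

start: X=-4144571.9504, Y=-3876056.3538, Z=2901336.5607 m
→ Helmert⁻¹: X=-4144649.4732, Y=-3876260.6538, Z=2901522.9497
→ Helmert⁻¹: X=-4144885.5991, Y=-3876363.8652, Z=2900935.0773
→ Helmert⁻¹: X=-4145109.8570, Y=-3876907.0406, Z=2900687.1776
→ geod (Bowring, a=6378206.400): φ=27.22871100°, λ=-136.91487600°, h=168.6290 m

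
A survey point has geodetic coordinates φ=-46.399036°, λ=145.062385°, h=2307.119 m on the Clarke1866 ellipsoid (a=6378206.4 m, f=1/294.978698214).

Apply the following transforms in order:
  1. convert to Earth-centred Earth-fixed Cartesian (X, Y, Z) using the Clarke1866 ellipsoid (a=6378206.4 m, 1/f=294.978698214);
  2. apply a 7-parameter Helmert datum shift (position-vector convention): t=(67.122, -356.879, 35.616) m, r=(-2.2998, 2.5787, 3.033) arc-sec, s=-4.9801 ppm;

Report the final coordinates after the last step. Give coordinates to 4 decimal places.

start: φ=-46.399036°, λ=145.062385°, h=2307.119 m
→ ECEF (a=6378206.400, f=1/294.978698214): X=-3613599.1467, Y=2524410.1714, Z=-4597414.5833
→ Helmert 7p (PV): X=-3613608.6245, Y=2523936.3253, Z=-4597339.0415

X=-3613608.6245 m, Y=2523936.3253 m, Z=-4597339.0415 m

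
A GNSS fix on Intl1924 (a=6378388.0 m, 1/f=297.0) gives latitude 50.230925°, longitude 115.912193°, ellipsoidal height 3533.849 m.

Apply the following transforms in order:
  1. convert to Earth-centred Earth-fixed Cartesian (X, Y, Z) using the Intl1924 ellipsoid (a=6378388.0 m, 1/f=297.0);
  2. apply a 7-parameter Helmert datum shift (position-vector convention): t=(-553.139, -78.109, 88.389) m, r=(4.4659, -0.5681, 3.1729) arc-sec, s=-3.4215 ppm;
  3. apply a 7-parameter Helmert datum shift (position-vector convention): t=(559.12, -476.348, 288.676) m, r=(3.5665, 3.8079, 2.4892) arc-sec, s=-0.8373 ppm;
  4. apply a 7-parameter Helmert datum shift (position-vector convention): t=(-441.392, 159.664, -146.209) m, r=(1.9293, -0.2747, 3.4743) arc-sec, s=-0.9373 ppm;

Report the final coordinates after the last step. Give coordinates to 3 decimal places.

X=-1788087.681 m, Y=3678630.795 m, Z=4882479.119 m

start: φ=50.230925°, λ=115.912193°, h=3533.849 m
→ ECEF (a=6378388.000, f=1/297.0): X=-1787568.7825, Y=3679359.6822, Z=4882070.2380
→ Helmert 7p (PV): X=-1788185.8497, Y=3679135.7840, Z=4882216.6622
→ Helmert 7p (PV): X=-1787579.5006, Y=3678550.3579, Z=4882597.8779
→ Helmert 7p (PV): X=-1788087.6807, Y=3678630.7949, Z=4882479.1191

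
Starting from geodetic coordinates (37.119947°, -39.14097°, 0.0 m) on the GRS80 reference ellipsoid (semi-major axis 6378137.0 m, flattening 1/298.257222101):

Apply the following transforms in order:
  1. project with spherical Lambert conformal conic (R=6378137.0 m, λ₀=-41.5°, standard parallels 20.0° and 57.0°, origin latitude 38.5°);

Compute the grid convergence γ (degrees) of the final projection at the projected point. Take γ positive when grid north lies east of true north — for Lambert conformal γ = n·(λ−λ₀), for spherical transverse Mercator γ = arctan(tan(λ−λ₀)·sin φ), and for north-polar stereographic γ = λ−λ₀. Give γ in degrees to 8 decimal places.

start: φ=37.119947°, λ=-39.140970°, h=0.000 m
→ into lcc (λ₀=-41.5°): φ=37.11994700°, λ−λ₀=2.35903000°
convergence γ = 1.49562970°

1.49562970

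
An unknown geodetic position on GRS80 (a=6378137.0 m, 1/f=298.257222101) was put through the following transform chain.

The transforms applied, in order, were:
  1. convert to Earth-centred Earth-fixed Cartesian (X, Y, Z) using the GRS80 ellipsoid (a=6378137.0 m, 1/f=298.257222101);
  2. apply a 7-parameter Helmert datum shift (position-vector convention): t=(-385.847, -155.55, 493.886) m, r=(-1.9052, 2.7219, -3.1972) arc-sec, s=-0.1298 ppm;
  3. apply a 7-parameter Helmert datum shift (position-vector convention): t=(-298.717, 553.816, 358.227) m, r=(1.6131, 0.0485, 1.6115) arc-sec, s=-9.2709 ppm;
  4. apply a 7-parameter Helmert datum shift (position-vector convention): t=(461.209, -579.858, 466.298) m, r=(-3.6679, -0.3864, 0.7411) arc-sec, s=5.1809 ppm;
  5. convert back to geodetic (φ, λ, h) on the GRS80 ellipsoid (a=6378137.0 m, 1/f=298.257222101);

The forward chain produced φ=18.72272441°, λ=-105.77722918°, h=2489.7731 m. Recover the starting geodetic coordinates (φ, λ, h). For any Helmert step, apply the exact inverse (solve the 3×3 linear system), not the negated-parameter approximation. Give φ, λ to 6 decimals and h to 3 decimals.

start: φ=18.722724°, λ=-105.777229°, h=2489.773 m
→ ECEF (a=6378137.000, f=1/298.257222101): X=-1643640.7146, Y=-5817326.6463, Z=2035104.9656
→ Helmert⁻¹: X=-1644110.4937, Y=-5816746.9242, Z=2034527.7702
→ Helmert⁻¹: X=-1643872.9442, Y=-5817325.9203, Z=2034233.5100
→ Helmert⁻¹: X=-1643423.9775, Y=-5817215.3835, Z=2033664.4694
→ geod (Bowring, a=6378137.000): φ=18.71088400°, λ=-105.77553900°, h=1870.3110 m

φ=18.710884°, λ=-105.775539°, h=1870.311 m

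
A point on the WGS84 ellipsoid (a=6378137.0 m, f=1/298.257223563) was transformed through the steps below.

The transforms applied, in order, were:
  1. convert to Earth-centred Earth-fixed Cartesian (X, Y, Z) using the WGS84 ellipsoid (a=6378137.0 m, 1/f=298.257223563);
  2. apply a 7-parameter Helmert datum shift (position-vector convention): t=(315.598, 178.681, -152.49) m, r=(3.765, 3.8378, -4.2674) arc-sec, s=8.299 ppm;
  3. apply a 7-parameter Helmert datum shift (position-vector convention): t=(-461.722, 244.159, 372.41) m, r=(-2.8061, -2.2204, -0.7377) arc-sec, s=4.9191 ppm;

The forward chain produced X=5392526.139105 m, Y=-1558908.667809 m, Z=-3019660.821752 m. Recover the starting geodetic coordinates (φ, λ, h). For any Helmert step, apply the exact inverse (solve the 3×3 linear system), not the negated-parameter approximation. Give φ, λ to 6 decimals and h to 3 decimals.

φ=-28.438743°, λ=-16.126301°, h=929.057 m

start: X=5392526.1391, Y=-1558908.6678, Z=-3019660.8218 m
→ Helmert⁻¹: X=5392934.3979, Y=-1559084.7831, Z=-3020097.6402
→ Helmert⁻¹: X=5392662.4917, Y=-1559194.0763, Z=-3019791.2907
→ geod (Bowring, a=6378137.000): φ=-28.43874300°, λ=-16.12630100°, h=929.0570 m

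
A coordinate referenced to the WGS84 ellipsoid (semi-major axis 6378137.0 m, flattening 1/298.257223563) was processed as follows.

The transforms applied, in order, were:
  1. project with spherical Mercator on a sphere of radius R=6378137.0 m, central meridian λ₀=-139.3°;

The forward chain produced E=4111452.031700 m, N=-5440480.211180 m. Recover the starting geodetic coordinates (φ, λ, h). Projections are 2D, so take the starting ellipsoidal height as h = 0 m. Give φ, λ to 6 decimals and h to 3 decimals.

φ=-43.838478°, λ=-102.366198°, h=0.000 m

start: E=4111452.0317, N=-5440480.2112 m
→ merc⁻¹: φ=-43.83847800°, λ=-102.36619800°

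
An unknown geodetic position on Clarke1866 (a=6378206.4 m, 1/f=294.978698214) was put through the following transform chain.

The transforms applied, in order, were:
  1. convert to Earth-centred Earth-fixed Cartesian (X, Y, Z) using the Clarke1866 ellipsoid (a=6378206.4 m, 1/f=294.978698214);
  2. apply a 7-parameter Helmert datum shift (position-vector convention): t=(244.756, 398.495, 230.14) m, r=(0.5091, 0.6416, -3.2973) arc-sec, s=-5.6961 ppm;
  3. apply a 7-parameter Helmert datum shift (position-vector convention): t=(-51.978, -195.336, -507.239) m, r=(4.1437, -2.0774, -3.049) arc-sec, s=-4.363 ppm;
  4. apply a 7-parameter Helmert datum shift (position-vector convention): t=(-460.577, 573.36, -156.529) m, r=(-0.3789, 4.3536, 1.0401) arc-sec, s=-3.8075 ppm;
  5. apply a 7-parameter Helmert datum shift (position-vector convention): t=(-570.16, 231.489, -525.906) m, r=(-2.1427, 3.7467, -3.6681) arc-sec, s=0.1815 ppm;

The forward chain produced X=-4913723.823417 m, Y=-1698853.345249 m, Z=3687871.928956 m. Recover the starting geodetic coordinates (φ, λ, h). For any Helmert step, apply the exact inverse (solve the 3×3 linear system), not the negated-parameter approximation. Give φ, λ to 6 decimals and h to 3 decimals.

start: X=-4913723.8234, Y=-1698853.3452, Z=3687871.9290 m
→ Helmert⁻¹: X=-4913189.5499, Y=-1699210.2137, Z=3688290.2682
→ Helmert⁻¹: X=-4912834.0989, Y=-1699772.0478, Z=3688354.0242
→ Helmert⁻¹: X=-4912741.2788, Y=-1699582.6387, Z=3688960.9798
→ Helmert⁻¹: X=-4912998.3171, Y=-1700060.2505, Z=3688740.7652
→ geod (Bowring, a=6378206.400): φ=35.54074100°, λ=-160.91268400°, h=3583.3830 m

φ=35.540741°, λ=-160.912684°, h=3583.383 m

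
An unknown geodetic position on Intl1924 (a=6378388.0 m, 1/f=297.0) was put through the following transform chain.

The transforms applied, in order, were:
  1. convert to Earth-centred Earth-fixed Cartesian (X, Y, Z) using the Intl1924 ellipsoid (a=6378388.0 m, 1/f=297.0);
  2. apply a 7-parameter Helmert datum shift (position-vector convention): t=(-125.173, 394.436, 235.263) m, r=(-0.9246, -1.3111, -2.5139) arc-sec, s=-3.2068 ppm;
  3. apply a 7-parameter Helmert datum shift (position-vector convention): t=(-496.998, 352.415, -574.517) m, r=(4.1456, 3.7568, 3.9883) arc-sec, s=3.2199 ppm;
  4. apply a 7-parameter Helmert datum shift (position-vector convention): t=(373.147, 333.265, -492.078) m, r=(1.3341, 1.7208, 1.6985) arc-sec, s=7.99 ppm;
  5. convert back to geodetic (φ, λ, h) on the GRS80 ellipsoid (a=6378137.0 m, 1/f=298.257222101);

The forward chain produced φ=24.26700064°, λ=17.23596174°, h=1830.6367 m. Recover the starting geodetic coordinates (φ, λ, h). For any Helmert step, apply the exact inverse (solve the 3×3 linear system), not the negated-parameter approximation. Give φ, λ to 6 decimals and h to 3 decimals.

start: φ=24.267001°, λ=17.235962°, h=1830.637 m
→ ECEF (a=6378137.000, f=1/298.257222101): X=5558184.9153, Y=1724369.2701, Z=2606023.9782
→ Helmert⁻¹: X=5557759.8127, Y=1723993.3232, Z=2606530.4463
→ Helmert⁻¹: X=5558224.7550, Y=1723580.2854, Z=2607163.1621
→ Helmert⁻¹: X=5558363.3207, Y=1723247.4334, Z=2606908.6525
→ geod (Bowring, a=6378388.000): φ=24.27549700°, λ=17.22489200°, h=1811.0880 m

φ=24.275497°, λ=17.224892°, h=1811.088 m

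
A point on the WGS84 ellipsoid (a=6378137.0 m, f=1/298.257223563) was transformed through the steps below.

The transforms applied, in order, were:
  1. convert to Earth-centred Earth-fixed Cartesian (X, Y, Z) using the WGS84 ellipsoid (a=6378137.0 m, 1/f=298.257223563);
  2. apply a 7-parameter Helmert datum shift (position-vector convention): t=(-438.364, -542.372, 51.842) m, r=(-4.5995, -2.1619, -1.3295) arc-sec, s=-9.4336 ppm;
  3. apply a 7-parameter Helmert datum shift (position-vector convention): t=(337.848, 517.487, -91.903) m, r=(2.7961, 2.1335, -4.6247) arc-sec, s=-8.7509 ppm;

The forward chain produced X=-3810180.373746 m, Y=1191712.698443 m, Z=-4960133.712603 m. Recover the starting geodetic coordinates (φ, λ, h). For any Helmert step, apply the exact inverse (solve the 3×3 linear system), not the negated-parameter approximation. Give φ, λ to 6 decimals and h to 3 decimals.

start: X=-3810180.3737, Y=1191712.6984, Z=-4960133.7126 m
→ Helmert⁻¹: X=-3810526.9671, Y=1191052.9600, Z=-4960140.7748
→ Helmert⁻¹: X=-3810184.2160, Y=1191692.6212, Z=-4960172.9009
→ geod (Bowring, a=6378137.000): φ=-51.35892000°, λ=162.63213900°, h=2044.0950 m

φ=-51.358920°, λ=162.632139°, h=2044.095 m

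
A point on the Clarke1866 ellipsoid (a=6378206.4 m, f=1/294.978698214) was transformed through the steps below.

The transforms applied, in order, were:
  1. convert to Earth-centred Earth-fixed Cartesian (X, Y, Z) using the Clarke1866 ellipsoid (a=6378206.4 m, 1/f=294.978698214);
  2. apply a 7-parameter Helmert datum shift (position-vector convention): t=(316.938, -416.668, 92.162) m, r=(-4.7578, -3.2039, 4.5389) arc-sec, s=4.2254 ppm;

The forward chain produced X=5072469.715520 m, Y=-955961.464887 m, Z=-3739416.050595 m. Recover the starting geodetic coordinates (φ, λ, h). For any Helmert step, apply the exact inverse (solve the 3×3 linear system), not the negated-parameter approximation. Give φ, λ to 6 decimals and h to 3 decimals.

φ=-36.110111°, λ=-10.669369°, h=2909.180 m

start: X=5072469.7155, Y=-955961.4649, Z=-3739416.0506 m
→ Helmert⁻¹: X=5072052.2314, Y=-955566.1117, Z=-3739593.2372
→ geod (Bowring, a=6378206.400): φ=-36.11011100°, λ=-10.66936900°, h=2909.1800 m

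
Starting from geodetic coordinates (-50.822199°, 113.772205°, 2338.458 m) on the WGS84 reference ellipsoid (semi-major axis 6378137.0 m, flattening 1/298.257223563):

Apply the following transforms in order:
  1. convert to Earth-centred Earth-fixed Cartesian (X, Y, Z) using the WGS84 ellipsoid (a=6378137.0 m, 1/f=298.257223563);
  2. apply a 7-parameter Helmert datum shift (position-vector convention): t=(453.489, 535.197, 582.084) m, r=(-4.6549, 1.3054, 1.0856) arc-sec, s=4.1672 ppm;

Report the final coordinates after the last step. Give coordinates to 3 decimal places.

X=-1627674.121 m, Y=3696615.492 m, Z=-4922397.277 m

start: φ=-50.822199°, λ=113.772205°, h=2338.458 m
→ ECEF (a=6378137.000, f=1/298.257223563): X=-1628070.2165, Y=3696184.5590, Z=-4922885.7358
→ Helmert 7p (PV): X=-1627674.1215, Y=3696615.4918, Z=-4922397.2770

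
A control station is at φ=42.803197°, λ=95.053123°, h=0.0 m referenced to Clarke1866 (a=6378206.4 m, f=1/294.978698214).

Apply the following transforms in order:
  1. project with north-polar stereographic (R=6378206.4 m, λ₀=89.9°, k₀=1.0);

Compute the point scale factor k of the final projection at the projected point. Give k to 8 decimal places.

start: φ=42.803197°, λ=95.053123°, h=0.000 m
→ into stereo (λ₀=89.9°): φ=42.80319700°, λ−λ₀=5.15312300°
scale k = 1.19084319

1.19084319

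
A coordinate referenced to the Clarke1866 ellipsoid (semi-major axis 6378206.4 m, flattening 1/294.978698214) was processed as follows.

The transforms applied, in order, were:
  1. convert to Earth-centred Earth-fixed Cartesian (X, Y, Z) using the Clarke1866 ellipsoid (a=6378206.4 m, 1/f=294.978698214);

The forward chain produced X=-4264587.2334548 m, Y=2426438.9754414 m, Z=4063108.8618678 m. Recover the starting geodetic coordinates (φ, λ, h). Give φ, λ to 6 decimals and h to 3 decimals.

φ=39.819317°, λ=150.361252°, h=1107.719 m

start: X=-4264587.2335, Y=2426438.9754, Z=4063108.8619 m
→ geod (Bowring, a=6378206.400): φ=39.81931700°, λ=150.36125200°, h=1107.7190 m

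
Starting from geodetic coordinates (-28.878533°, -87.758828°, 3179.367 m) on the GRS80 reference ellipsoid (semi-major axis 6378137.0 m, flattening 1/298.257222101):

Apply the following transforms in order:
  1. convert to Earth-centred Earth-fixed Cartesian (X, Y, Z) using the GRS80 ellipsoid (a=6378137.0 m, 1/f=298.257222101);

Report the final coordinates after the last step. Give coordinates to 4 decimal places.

start: φ=-28.878533°, λ=-87.758828°, h=3179.367 m
→ ECEF (a=6378137.000, f=1/298.257222101): X=218685.2906, Y=-5587859.0184, Z=-3063654.9793

X=218685.2906 m, Y=-5587859.0184 m, Z=-3063654.9793 m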